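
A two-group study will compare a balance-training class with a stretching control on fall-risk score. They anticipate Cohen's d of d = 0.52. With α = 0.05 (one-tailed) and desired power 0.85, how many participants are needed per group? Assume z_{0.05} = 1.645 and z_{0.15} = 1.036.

n = 54 per group

For two independent groups with equal n: n = 2·((z_{α} + z_β) / d)².
z_{α} + z_β = 1.645 + 1.036 = 2.681.
n = 2 × (2.681 / 0.52)² = 2 × 5.156² = 2 × 26.58 = 53.2.
Round up to the next whole participant.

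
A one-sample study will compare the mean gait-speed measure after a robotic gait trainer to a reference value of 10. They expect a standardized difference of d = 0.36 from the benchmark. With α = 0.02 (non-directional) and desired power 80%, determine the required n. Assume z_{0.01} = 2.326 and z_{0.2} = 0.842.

For a one-sample test: n = ((z_{α/2} + z_β) / d)².
z_{α/2} + z_β = 2.326 + 0.842 = 3.168.
n = (3.168 / 0.36)² = 8.800² = 77.44.
Round up.

n = 78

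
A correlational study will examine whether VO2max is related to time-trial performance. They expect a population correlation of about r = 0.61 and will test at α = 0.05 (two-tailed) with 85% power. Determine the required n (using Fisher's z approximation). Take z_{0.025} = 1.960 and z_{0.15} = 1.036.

Fisher's z: C = ½·ln((1+r)/(1−r)) = ½·ln(4.1282) = 0.7089.
n = ((z_{α/2} + z_β)/C)² + 3.
(1.960 + 1.036) / 0.7089 = 2.996 / 0.7089 = 4.226.
n = 4.226² + 3 = 17.86 + 3 = 20.9.
Round up.

n = 21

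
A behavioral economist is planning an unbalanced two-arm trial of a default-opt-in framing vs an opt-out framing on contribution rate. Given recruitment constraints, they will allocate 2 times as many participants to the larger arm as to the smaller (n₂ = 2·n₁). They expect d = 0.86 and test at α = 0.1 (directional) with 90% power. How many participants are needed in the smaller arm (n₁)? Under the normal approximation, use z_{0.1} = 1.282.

With allocation ratio k = n₂/n₁ = 2, Var(x̄₁−x̄₂) = σ²(1/n₁ + 1/(k·n₁)) = σ²·(k+1)/(k·n₁).
So n₁ = (1 + 1/k)·((z_{α} + z_β)/d)² = 1.500 × (2.564/0.86)².
n₁ = 1.500 × 8.89 = 13.3.
Round up: n₁ = 14, giving n₂ = 2 × 14 = 28.

n₁ = 14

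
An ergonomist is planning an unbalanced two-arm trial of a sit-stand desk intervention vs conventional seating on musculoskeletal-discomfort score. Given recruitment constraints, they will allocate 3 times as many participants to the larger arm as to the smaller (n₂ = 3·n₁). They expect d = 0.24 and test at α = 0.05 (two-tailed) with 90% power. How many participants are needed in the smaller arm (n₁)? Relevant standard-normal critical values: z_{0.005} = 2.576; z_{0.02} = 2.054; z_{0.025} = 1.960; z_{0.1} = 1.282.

n₁ = 244

With allocation ratio k = n₂/n₁ = 3, Var(x̄₁−x̄₂) = σ²(1/n₁ + 1/(k·n₁)) = σ²·(k+1)/(k·n₁).
So n₁ = (1 + 1/k)·((z_{α/2} + z_β)/d)² = 1.333 × (3.242/0.24)².
n₁ = 1.333 × 182.48 = 243.3.
Round up: n₁ = 244, giving n₂ = 3 × 244 = 732.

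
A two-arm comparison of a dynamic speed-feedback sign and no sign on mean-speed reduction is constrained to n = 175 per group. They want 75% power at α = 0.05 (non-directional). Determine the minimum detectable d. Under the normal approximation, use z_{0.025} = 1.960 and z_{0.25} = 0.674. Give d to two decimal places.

d_min ≈ 0.28

For two independent groups of n = 175 each: d_min = (z_{α/2} + z_β)·√(2/n).
z-sum = 1.960 + 0.674 = 2.634.
d_min = 2.634 × √(2/175) = 2.634 × 0.1069 = 0.282.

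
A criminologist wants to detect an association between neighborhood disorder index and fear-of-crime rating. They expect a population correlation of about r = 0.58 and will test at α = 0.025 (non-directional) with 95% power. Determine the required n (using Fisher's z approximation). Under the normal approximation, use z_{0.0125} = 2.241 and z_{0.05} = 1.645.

Fisher's z: C = ½·ln((1+r)/(1−r)) = ½·ln(3.7619) = 0.6625.
n = ((z_{α/2} + z_β)/C)² + 3.
(2.241 + 1.645) / 0.6625 = 3.886 / 0.6625 = 5.866.
n = 5.866² + 3 = 34.41 + 3 = 37.4.
Round up.

n = 38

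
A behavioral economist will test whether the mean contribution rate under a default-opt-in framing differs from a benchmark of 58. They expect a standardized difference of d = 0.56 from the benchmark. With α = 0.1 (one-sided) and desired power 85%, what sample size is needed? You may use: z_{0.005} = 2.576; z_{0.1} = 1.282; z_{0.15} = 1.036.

For a one-sample test: n = ((z_{α} + z_β) / d)².
z_{α} + z_β = 1.282 + 1.036 = 2.318.
n = (2.318 / 0.56)² = 4.139² = 17.13.
Round up.

n = 18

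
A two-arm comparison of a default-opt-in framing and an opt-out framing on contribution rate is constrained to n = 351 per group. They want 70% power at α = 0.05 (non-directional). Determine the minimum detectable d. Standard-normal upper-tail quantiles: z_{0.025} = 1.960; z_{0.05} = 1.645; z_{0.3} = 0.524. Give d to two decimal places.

For two independent groups of n = 351 each: d_min = (z_{α/2} + z_β)·√(2/n).
z-sum = 1.960 + 0.524 = 2.484.
d_min = 2.484 × √(2/351) = 2.484 × 0.0755 = 0.188.

d_min ≈ 0.19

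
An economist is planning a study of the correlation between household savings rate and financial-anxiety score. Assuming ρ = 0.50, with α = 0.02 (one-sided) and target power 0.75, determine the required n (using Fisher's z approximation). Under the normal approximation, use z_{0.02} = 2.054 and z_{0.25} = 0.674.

n = 28

Fisher's z: C = ½·ln((1+r)/(1−r)) = ½·ln(3.0000) = 0.5493.
n = ((z_{α} + z_β)/C)² + 3.
(2.054 + 0.674) / 0.5493 = 2.728 / 0.5493 = 4.966.
n = 4.966² + 3 = 24.66 + 3 = 27.7.
Round up.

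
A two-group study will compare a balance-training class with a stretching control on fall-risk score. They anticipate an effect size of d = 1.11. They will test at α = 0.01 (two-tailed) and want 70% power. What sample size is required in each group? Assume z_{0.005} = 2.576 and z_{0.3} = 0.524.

n = 16 per group

For two independent groups with equal n: n = 2·((z_{α/2} + z_β) / d)².
z_{α/2} + z_β = 2.576 + 0.524 = 3.100.
n = 2 × (3.100 / 1.11)² = 2 × 2.793² = 2 × 7.80 = 15.6.
Round up to the next whole participant.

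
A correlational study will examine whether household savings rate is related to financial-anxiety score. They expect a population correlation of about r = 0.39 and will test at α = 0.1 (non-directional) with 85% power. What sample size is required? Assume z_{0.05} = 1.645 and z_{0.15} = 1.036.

Fisher's z: C = ½·ln((1+r)/(1−r)) = ½·ln(2.2787) = 0.4118.
n = ((z_{α/2} + z_β)/C)² + 3.
(1.645 + 1.036) / 0.4118 = 2.681 / 0.4118 = 6.510.
n = 6.510² + 3 = 42.39 + 3 = 45.4.
Round up.

n = 46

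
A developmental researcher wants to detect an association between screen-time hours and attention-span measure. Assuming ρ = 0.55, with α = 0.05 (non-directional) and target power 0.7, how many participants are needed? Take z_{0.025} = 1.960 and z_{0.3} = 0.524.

n = 20

Fisher's z: C = ½·ln((1+r)/(1−r)) = ½·ln(3.4444) = 0.6184.
n = ((z_{α/2} + z_β)/C)² + 3.
(1.960 + 0.524) / 0.6184 = 2.484 / 0.6184 = 4.017.
n = 4.017² + 3 = 16.13 + 3 = 19.1.
Round up.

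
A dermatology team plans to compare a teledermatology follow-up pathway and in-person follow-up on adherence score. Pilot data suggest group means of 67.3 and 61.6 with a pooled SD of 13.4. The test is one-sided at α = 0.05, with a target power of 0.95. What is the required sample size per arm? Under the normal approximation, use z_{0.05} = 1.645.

Cohen's d = |M₁ − M₂| / SD_pooled = |67.3 − 61.6| / 13.4 = 5.7 / 13.4 = 0.425.
For two independent groups with equal n: n = 2·((z_{α} + z_β) / d)².
z_{α} + z_β = 1.645 + 1.645 = 3.290.
n = 2 × (3.290 / 0.425)² = 2 × 7.741² = 2 × 59.93 = 119.9.
Round up to the next whole participant.

n = 120 per group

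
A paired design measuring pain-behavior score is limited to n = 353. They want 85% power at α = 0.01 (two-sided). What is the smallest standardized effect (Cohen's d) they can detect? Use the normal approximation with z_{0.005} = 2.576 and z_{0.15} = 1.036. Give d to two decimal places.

d_min ≈ 0.19

For a single sample (or paired design) of n = 353: d_min = (z_{α/2} + z_β)/√n.
z-sum = 2.576 + 1.036 = 3.612.
d_min = 3.612 / √353 = 3.612 / 18.788 = 0.192.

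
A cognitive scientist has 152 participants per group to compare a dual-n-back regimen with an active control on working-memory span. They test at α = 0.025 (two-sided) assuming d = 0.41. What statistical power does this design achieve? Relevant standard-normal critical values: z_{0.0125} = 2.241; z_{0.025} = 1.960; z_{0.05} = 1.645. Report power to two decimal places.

For two equal groups, power = Φ(d·√(n/2) − z_{α/2}).
d·√(n/2) = 0.41 × √(152/2) = 0.41 × 8.718 = 3.574.
z_β = 3.574 − 2.241 = 1.333.
Power = Φ(1.333) = 0.909.

power ≈ 0.91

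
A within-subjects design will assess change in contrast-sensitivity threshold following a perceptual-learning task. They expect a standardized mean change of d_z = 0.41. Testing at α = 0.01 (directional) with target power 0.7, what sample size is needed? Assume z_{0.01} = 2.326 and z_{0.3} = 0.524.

n = 49 pairs

For a paired (one-sample on differences) test: n = ((z_{α} + z_β) / d)².
z_{α} + z_β = 2.326 + 0.524 = 2.850.
n = (2.850 / 0.41)² = 6.951² = 48.32.
Round up.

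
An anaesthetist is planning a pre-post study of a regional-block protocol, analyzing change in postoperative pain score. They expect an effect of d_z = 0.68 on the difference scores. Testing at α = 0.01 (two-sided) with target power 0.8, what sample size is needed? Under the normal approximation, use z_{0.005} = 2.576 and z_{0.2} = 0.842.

For a paired (one-sample on differences) test: n = ((z_{α/2} + z_β) / d)².
z_{α/2} + z_β = 2.576 + 0.842 = 3.418.
n = (3.418 / 0.68)² = 5.026² = 25.27.
Round up.

n = 26 pairs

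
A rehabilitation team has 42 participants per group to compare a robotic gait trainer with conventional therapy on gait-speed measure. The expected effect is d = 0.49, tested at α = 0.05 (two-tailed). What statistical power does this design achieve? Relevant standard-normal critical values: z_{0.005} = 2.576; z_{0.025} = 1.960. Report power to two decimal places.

power ≈ 0.61

For two equal groups, power = Φ(d·√(n/2) − z_{α/2}).
d·√(n/2) = 0.49 × √(42/2) = 0.49 × 4.583 = 2.245.
z_β = 2.245 − 1.960 = 0.285.
Power = Φ(0.285) = 0.612.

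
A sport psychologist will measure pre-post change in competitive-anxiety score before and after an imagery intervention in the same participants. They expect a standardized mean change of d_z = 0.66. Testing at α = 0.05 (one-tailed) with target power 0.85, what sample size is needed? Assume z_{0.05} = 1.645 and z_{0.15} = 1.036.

n = 17 pairs

For a paired (one-sample on differences) test: n = ((z_{α} + z_β) / d)².
z_{α} + z_β = 1.645 + 1.036 = 2.681.
n = (2.681 / 0.66)² = 4.062² = 16.50.
Round up.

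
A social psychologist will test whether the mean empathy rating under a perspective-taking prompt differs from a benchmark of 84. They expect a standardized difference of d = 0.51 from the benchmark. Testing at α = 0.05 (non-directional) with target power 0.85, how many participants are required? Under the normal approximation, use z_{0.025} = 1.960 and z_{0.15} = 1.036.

n = 35

For a one-sample test: n = ((z_{α/2} + z_β) / d)².
z_{α/2} + z_β = 1.960 + 1.036 = 2.996.
n = (2.996 / 0.51)² = 5.875² = 34.51.
Round up.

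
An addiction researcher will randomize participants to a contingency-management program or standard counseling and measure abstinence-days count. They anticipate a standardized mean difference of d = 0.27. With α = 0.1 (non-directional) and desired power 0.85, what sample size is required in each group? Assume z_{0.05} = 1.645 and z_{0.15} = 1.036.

n = 198 per group

For two independent groups with equal n: n = 2·((z_{α/2} + z_β) / d)².
z_{α/2} + z_β = 1.645 + 1.036 = 2.681.
n = 2 × (2.681 / 0.27)² = 2 × 9.930² = 2 × 98.60 = 197.2.
Round up to the next whole participant.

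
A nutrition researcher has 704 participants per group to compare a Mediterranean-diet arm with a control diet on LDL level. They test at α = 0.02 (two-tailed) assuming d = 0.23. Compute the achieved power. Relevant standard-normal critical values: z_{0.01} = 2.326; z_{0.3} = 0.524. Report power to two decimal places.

power ≈ 0.98

For two equal groups, power = Φ(d·√(n/2) − z_{α/2}).
d·√(n/2) = 0.23 × √(704/2) = 0.23 × 18.762 = 4.315.
z_β = 4.315 − 2.326 = 1.989.
Power = Φ(1.989) = 0.977.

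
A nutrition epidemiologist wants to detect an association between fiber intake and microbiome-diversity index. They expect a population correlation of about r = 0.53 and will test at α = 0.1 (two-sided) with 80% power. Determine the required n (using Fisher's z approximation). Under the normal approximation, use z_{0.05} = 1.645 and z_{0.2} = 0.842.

Fisher's z: C = ½·ln((1+r)/(1−r)) = ½·ln(3.2553) = 0.5901.
n = ((z_{α/2} + z_β)/C)² + 3.
(1.645 + 0.842) / 0.5901 = 2.487 / 0.5901 = 4.215.
n = 4.215² + 3 = 17.76 + 3 = 20.8.
Round up.

n = 21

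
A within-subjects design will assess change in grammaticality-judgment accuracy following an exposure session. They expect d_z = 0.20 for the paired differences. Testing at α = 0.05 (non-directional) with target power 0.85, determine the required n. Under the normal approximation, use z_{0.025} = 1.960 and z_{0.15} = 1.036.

For a paired (one-sample on differences) test: n = ((z_{α/2} + z_β) / d)².
z_{α/2} + z_β = 1.960 + 1.036 = 2.996.
n = (2.996 / 0.20)² = 14.980² = 224.40.
Round up.

n = 225 pairs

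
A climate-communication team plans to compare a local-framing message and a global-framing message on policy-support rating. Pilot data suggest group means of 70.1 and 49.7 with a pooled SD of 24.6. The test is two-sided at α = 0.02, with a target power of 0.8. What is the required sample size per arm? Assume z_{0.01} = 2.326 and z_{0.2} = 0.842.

Cohen's d = |M₁ − M₂| / SD_pooled = |70.1 − 49.7| / 24.6 = 20.4 / 24.6 = 0.829.
For two independent groups with equal n: n = 2·((z_{α/2} + z_β) / d)².
z_{α/2} + z_β = 2.326 + 0.842 = 3.168.
n = 2 × (3.168 / 0.829)² = 2 × 3.821² = 2 × 14.60 = 29.2.
Round up to the next whole participant.

n = 30 per group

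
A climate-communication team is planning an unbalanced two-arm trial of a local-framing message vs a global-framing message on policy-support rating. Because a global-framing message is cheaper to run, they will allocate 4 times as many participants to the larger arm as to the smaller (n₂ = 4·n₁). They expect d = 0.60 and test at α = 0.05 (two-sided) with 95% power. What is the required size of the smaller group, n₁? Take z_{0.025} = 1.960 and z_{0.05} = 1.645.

With allocation ratio k = n₂/n₁ = 4, Var(x̄₁−x̄₂) = σ²(1/n₁ + 1/(k·n₁)) = σ²·(k+1)/(k·n₁).
So n₁ = (1 + 1/k)·((z_{α/2} + z_β)/d)² = 1.250 × (3.605/0.60)².
n₁ = 1.250 × 36.10 = 45.1.
Round up: n₁ = 46, giving n₂ = 4 × 46 = 184.

n₁ = 46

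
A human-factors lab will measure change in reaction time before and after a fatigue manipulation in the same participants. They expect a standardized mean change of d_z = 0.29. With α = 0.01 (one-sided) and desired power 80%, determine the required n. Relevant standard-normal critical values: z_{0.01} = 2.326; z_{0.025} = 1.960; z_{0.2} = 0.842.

For a paired (one-sample on differences) test: n = ((z_{α} + z_β) / d)².
z_{α} + z_β = 2.326 + 0.842 = 3.168.
n = (3.168 / 0.29)² = 10.924² = 119.34.
Round up.

n = 120 pairs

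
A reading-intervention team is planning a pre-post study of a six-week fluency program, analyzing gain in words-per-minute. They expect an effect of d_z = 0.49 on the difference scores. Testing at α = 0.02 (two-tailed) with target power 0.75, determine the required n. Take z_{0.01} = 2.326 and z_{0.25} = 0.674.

For a paired (one-sample on differences) test: n = ((z_{α/2} + z_β) / d)².
z_{α/2} + z_β = 2.326 + 0.674 = 3.000.
n = (3.000 / 0.49)² = 6.122² = 37.48.
Round up.

n = 38 pairs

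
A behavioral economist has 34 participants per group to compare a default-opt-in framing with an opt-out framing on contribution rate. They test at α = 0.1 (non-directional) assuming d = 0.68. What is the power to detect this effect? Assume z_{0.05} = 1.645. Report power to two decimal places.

power ≈ 0.88

For two equal groups, power = Φ(d·√(n/2) − z_{α/2}).
d·√(n/2) = 0.68 × √(34/2) = 0.68 × 4.123 = 2.804.
z_β = 2.804 − 1.645 = 1.159.
Power = Φ(1.159) = 0.877.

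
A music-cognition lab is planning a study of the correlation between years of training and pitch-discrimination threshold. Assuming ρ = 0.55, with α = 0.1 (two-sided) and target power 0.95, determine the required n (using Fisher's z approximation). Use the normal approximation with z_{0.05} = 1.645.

n = 32

Fisher's z: C = ½·ln((1+r)/(1−r)) = ½·ln(3.4444) = 0.6184.
n = ((z_{α/2} + z_β)/C)² + 3.
(1.645 + 1.645) / 0.6184 = 3.290 / 0.6184 = 5.320.
n = 5.320² + 3 = 28.30 + 3 = 31.3.
Round up.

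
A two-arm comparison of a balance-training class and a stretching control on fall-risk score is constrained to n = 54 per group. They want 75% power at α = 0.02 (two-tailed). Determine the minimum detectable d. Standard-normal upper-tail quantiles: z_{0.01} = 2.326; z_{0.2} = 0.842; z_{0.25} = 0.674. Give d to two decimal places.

d_min ≈ 0.58

For two independent groups of n = 54 each: d_min = (z_{α/2} + z_β)·√(2/n).
z-sum = 2.326 + 0.674 = 3.000.
d_min = 3.000 × √(2/54) = 3.000 × 0.1925 = 0.577.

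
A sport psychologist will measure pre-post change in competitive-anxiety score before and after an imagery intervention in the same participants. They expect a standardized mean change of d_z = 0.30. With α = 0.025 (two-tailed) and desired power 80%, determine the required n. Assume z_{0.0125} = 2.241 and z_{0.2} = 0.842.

n = 106 pairs

For a paired (one-sample on differences) test: n = ((z_{α/2} + z_β) / d)².
z_{α/2} + z_β = 2.241 + 0.842 = 3.083.
n = (3.083 / 0.30)² = 10.277² = 105.61.
Round up.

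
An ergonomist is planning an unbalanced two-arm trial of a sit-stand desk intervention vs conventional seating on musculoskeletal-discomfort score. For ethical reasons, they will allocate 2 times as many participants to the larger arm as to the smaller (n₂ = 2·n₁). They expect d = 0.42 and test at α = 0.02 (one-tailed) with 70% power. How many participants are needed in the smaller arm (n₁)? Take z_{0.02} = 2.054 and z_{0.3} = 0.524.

With allocation ratio k = n₂/n₁ = 2, Var(x̄₁−x̄₂) = σ²(1/n₁ + 1/(k·n₁)) = σ²·(k+1)/(k·n₁).
So n₁ = (1 + 1/k)·((z_{α} + z_β)/d)² = 1.500 × (2.578/0.42)².
n₁ = 1.500 × 37.68 = 56.5.
Round up: n₁ = 57, giving n₂ = 2 × 57 = 114.

n₁ = 57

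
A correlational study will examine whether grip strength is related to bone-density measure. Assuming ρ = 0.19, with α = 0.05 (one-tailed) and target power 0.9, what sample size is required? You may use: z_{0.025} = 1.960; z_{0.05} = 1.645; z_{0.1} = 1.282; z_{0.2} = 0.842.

Fisher's z: C = ½·ln((1+r)/(1−r)) = ½·ln(1.4691) = 0.1923.
n = ((z_{α} + z_β)/C)² + 3.
(1.645 + 1.282) / 0.1923 = 2.927 / 0.1923 = 15.221.
n = 15.221² + 3 = 231.68 + 3 = 234.7.
Round up.

n = 235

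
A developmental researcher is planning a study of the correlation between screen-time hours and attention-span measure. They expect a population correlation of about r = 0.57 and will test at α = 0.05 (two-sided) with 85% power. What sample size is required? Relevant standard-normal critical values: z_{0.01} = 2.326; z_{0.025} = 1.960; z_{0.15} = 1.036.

n = 25

Fisher's z: C = ½·ln((1+r)/(1−r)) = ½·ln(3.6512) = 0.6475.
n = ((z_{α/2} + z_β)/C)² + 3.
(1.960 + 1.036) / 0.6475 = 2.996 / 0.6475 = 4.627.
n = 4.627² + 3 = 21.41 + 3 = 24.4.
Round up.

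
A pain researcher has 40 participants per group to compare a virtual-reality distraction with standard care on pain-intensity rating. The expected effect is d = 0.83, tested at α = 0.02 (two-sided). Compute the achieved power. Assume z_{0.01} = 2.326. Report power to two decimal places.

For two equal groups, power = Φ(d·√(n/2) − z_{α/2}).
d·√(n/2) = 0.83 × √(40/2) = 0.83 × 4.472 = 3.712.
z_β = 3.712 − 2.326 = 1.386.
Power = Φ(1.386) = 0.917.

power ≈ 0.92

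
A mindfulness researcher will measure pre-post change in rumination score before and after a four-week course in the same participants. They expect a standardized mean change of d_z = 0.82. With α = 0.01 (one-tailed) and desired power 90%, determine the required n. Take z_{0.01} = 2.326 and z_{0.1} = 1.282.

For a paired (one-sample on differences) test: n = ((z_{α} + z_β) / d)².
z_{α} + z_β = 2.326 + 1.282 = 3.608.
n = (3.608 / 0.82)² = 4.400² = 19.36.
Round up.

n = 20 pairs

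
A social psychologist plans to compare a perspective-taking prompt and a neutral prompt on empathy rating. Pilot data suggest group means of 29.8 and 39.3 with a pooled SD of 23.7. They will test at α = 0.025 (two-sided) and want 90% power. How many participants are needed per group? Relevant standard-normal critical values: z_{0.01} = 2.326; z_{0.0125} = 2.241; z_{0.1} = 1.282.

n = 155 per group

Cohen's d = |M₁ − M₂| / SD_pooled = |29.8 − 39.3| / 23.7 = 9.5 / 23.7 = 0.401.
For two independent groups with equal n: n = 2·((z_{α/2} + z_β) / d)².
z_{α/2} + z_β = 2.241 + 1.282 = 3.523.
n = 2 × (3.523 / 0.401)² = 2 × 8.786² = 2 × 77.19 = 154.4.
Round up to the next whole participant.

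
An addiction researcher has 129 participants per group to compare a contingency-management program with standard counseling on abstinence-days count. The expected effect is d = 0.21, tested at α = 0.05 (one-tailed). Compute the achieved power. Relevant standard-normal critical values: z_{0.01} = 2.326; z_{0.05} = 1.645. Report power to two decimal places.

For two equal groups, power = Φ(d·√(n/2) − z_{α}).
d·√(n/2) = 0.21 × √(129/2) = 0.21 × 8.031 = 1.687.
z_β = 1.687 − 1.645 = 0.042.
Power = Φ(0.042) = 0.517.

power ≈ 0.52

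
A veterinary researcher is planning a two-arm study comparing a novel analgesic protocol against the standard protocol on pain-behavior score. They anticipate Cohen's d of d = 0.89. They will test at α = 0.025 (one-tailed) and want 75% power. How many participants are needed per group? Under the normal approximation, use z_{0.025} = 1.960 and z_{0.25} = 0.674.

n = 18 per group

For two independent groups with equal n: n = 2·((z_{α} + z_β) / d)².
z_{α} + z_β = 1.960 + 0.674 = 2.634.
n = 2 × (2.634 / 0.89)² = 2 × 2.960² = 2 × 8.76 = 17.5.
Round up to the next whole participant.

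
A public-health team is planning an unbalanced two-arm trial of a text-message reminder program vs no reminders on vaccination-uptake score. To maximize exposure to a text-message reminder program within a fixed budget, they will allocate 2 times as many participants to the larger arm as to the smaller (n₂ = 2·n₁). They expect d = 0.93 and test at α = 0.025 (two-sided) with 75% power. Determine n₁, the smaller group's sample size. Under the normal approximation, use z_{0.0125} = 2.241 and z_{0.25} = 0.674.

With allocation ratio k = n₂/n₁ = 2, Var(x̄₁−x̄₂) = σ²(1/n₁ + 1/(k·n₁)) = σ²·(k+1)/(k·n₁).
So n₁ = (1 + 1/k)·((z_{α/2} + z_β)/d)² = 1.500 × (2.915/0.93)².
n₁ = 1.500 × 9.82 = 14.7.
Round up: n₁ = 15, giving n₂ = 2 × 15 = 30.

n₁ = 15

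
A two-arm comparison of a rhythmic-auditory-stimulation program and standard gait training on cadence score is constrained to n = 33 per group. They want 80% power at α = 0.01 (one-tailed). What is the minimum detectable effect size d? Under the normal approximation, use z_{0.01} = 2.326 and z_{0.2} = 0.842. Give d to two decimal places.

d_min ≈ 0.78

For two independent groups of n = 33 each: d_min = (z_{α} + z_β)·√(2/n).
z-sum = 2.326 + 0.842 = 3.168.
d_min = 3.168 × √(2/33) = 3.168 × 0.2462 = 0.780.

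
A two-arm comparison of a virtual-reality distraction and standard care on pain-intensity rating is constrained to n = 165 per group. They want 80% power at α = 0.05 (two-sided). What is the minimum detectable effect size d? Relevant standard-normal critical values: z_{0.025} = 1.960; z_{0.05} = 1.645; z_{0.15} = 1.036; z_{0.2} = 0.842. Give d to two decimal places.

d_min ≈ 0.31

For two independent groups of n = 165 each: d_min = (z_{α/2} + z_β)·√(2/n).
z-sum = 1.960 + 0.842 = 2.802.
d_min = 2.802 × √(2/165) = 2.802 × 0.1101 = 0.308.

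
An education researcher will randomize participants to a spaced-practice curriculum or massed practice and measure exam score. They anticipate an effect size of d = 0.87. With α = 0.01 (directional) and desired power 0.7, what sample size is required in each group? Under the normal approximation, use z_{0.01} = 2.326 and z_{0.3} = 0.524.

For two independent groups with equal n: n = 2·((z_{α} + z_β) / d)².
z_{α} + z_β = 2.326 + 0.524 = 2.850.
n = 2 × (2.850 / 0.87)² = 2 × 3.276² = 2 × 10.73 = 21.5.
Round up to the next whole participant.

n = 22 per group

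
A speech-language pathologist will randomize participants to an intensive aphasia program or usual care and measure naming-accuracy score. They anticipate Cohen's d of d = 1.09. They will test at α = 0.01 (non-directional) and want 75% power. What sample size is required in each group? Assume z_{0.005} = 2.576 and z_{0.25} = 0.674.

For two independent groups with equal n: n = 2·((z_{α/2} + z_β) / d)².
z_{α/2} + z_β = 2.576 + 0.674 = 3.250.
n = 2 × (3.250 / 1.09)² = 2 × 2.982² = 2 × 8.89 = 17.8.
Round up to the next whole participant.

n = 18 per group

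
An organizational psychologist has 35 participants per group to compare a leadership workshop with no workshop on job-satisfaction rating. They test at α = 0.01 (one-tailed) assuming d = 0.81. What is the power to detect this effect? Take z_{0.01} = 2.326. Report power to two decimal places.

For two equal groups, power = Φ(d·√(n/2) − z_{α}).
d·√(n/2) = 0.81 × √(35/2) = 0.81 × 4.183 = 3.388.
z_β = 3.388 − 2.326 = 1.062.
Power = Φ(1.062) = 0.856.

power ≈ 0.86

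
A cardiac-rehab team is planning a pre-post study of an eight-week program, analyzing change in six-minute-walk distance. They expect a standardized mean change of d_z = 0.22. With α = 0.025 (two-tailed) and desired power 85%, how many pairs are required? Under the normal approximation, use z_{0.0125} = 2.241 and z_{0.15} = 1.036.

n = 222 pairs

For a paired (one-sample on differences) test: n = ((z_{α/2} + z_β) / d)².
z_{α/2} + z_β = 2.241 + 1.036 = 3.277.
n = (3.277 / 0.22)² = 14.895² = 221.87.
Round up.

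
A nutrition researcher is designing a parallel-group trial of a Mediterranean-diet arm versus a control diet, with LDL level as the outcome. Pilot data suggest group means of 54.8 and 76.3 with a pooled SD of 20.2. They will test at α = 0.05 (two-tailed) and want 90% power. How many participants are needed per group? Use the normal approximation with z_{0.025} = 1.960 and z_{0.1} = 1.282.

Cohen's d = |M₁ − M₂| / SD_pooled = |54.8 − 76.3| / 20.2 = 21.5 / 20.2 = 1.064.
For two independent groups with equal n: n = 2·((z_{α/2} + z_β) / d)².
z_{α/2} + z_β = 1.960 + 1.282 = 3.242.
n = 2 × (3.242 / 1.064)² = 2 × 3.047² = 2 × 9.28 = 18.6.
Round up to the next whole participant.

n = 19 per group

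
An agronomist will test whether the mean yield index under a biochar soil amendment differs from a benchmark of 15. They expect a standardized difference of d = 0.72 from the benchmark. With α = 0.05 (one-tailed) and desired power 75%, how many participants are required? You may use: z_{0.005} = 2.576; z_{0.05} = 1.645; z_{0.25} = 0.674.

n = 11

For a one-sample test: n = ((z_{α} + z_β) / d)².
z_{α} + z_β = 1.645 + 0.674 = 2.319.
n = (2.319 / 0.72)² = 3.221² = 10.37.
Round up.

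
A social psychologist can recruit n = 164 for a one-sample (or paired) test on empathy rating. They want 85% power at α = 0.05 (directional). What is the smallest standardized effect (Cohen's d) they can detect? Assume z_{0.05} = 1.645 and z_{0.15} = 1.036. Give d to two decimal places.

For a single sample (or paired design) of n = 164: d_min = (z_{α} + z_β)/√n.
z-sum = 1.645 + 1.036 = 2.681.
d_min = 2.681 / √164 = 2.681 / 12.806 = 0.209.

d_min ≈ 0.21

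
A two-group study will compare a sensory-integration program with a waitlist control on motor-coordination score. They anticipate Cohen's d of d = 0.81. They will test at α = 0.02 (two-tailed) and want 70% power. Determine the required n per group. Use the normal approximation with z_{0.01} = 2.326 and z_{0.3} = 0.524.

n = 25 per group

For two independent groups with equal n: n = 2·((z_{α/2} + z_β) / d)².
z_{α/2} + z_β = 2.326 + 0.524 = 2.850.
n = 2 × (2.850 / 0.81)² = 2 × 3.519² = 2 × 12.38 = 24.8.
Round up to the next whole participant.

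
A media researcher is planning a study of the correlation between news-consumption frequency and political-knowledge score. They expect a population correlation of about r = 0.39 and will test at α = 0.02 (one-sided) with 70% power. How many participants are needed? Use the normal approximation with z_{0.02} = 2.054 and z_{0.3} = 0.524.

Fisher's z: C = ½·ln((1+r)/(1−r)) = ½·ln(2.2787) = 0.4118.
n = ((z_{α} + z_β)/C)² + 3.
(2.054 + 0.524) / 0.4118 = 2.578 / 0.4118 = 6.260.
n = 6.260² + 3 = 39.19 + 3 = 42.2.
Round up.

n = 43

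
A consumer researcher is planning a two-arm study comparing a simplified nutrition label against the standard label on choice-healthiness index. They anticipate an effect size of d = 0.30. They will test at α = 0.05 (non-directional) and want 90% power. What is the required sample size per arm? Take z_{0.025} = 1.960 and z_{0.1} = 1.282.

For two independent groups with equal n: n = 2·((z_{α/2} + z_β) / d)².
z_{α/2} + z_β = 1.960 + 1.282 = 3.242.
n = 2 × (3.242 / 0.30)² = 2 × 10.807² = 2 × 116.78 = 233.6.
Round up to the next whole participant.

n = 234 per group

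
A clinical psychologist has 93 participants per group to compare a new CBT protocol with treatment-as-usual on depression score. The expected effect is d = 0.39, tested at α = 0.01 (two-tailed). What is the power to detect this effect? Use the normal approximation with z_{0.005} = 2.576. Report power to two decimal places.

For two equal groups, power = Φ(d·√(n/2) − z_{α/2}).
d·√(n/2) = 0.39 × √(93/2) = 0.39 × 6.819 = 2.659.
z_β = 2.659 − 2.576 = 0.083.
Power = Φ(0.083) = 0.533.

power ≈ 0.53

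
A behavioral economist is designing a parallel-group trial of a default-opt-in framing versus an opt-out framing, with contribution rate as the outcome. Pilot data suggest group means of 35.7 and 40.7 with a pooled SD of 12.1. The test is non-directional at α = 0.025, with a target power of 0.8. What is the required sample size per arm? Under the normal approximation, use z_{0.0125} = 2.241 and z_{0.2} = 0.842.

Cohen's d = |M₁ − M₂| / SD_pooled = |35.7 − 40.7| / 12.1 = 5.0 / 12.1 = 0.413.
For two independent groups with equal n: n = 2·((z_{α/2} + z_β) / d)².
z_{α/2} + z_β = 2.241 + 0.842 = 3.083.
n = 2 × (3.083 / 0.413)² = 2 × 7.465² = 2 × 55.72 = 111.4.
Round up to the next whole participant.

n = 112 per group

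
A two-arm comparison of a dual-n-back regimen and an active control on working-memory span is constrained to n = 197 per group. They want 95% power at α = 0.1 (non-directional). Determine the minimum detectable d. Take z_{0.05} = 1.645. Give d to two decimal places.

d_min ≈ 0.33

For two independent groups of n = 197 each: d_min = (z_{α/2} + z_β)·√(2/n).
z-sum = 1.645 + 1.645 = 3.290.
d_min = 3.290 × √(2/197) = 3.290 × 0.1008 = 0.331.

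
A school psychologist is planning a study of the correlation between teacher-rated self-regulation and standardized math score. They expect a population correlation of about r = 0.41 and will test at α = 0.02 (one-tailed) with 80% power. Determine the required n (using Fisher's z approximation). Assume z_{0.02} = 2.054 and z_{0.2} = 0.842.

Fisher's z: C = ½·ln((1+r)/(1−r)) = ½·ln(2.3898) = 0.4356.
n = ((z_{α} + z_β)/C)² + 3.
(2.054 + 0.842) / 0.4356 = 2.896 / 0.4356 = 6.648.
n = 6.648² + 3 = 44.20 + 3 = 47.2.
Round up.

n = 48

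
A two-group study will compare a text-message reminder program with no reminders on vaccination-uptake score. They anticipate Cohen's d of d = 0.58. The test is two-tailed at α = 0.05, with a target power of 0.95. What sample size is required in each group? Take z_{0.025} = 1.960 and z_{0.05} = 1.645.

For two independent groups with equal n: n = 2·((z_{α/2} + z_β) / d)².
z_{α/2} + z_β = 1.960 + 1.645 = 3.605.
n = 2 × (3.605 / 0.58)² = 2 × 6.216² = 2 × 38.63 = 77.3.
Round up to the next whole participant.

n = 78 per group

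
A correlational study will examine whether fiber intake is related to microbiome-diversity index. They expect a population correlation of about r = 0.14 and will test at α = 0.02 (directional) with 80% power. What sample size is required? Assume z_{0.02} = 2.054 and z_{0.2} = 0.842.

Fisher's z: C = ½·ln((1+r)/(1−r)) = ½·ln(1.3256) = 0.1409.
n = ((z_{α} + z_β)/C)² + 3.
(2.054 + 0.842) / 0.1409 = 2.896 / 0.1409 = 20.554.
n = 20.554² + 3 = 422.45 + 3 = 425.4.
Round up.

n = 426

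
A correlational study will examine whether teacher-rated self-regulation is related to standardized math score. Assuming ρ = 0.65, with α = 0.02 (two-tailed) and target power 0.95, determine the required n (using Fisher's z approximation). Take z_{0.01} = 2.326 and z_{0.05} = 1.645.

Fisher's z: C = ½·ln((1+r)/(1−r)) = ½·ln(4.7143) = 0.7753.
n = ((z_{α/2} + z_β)/C)² + 3.
(2.326 + 1.645) / 0.7753 = 3.971 / 0.7753 = 5.122.
n = 5.122² + 3 = 26.23 + 3 = 29.2.
Round up.

n = 30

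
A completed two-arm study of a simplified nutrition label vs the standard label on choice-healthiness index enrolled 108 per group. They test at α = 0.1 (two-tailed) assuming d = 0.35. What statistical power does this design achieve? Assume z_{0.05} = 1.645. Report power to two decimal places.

power ≈ 0.82

For two equal groups, power = Φ(d·√(n/2) − z_{α/2}).
d·√(n/2) = 0.35 × √(108/2) = 0.35 × 7.348 = 2.572.
z_β = 2.572 − 1.645 = 0.927.
Power = Φ(0.927) = 0.823.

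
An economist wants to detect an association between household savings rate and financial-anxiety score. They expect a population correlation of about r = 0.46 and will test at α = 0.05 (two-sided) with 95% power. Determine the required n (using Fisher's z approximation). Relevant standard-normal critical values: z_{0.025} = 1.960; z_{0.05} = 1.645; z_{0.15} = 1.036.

Fisher's z: C = ½·ln((1+r)/(1−r)) = ½·ln(2.7037) = 0.4973.
n = ((z_{α/2} + z_β)/C)² + 3.
(1.960 + 1.645) / 0.4973 = 3.605 / 0.4973 = 7.249.
n = 7.249² + 3 = 52.55 + 3 = 55.6.
Round up.

n = 56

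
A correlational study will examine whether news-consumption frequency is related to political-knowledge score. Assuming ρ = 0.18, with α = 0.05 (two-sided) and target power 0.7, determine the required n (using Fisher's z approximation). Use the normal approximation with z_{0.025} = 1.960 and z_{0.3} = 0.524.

n = 190

Fisher's z: C = ½·ln((1+r)/(1−r)) = ½·ln(1.4390) = 0.1820.
n = ((z_{α/2} + z_β)/C)² + 3.
(1.960 + 0.524) / 0.1820 = 2.484 / 0.1820 = 13.648.
n = 13.648² + 3 = 186.28 + 3 = 189.3.
Round up.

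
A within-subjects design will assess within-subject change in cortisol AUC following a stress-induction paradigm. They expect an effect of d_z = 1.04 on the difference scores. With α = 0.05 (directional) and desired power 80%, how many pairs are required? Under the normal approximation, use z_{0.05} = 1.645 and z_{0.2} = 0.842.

For a paired (one-sample on differences) test: n = ((z_{α} + z_β) / d)².
z_{α} + z_β = 1.645 + 0.842 = 2.487.
n = (2.487 / 1.04)² = 2.391² = 5.72.
Round up.

n = 6 pairs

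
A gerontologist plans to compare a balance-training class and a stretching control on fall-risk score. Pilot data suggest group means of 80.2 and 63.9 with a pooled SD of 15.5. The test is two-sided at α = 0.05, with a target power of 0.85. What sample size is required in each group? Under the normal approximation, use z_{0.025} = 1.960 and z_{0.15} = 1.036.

Cohen's d = |M₁ − M₂| / SD_pooled = |80.2 − 63.9| / 15.5 = 16.3 / 15.5 = 1.052.
For two independent groups with equal n: n = 2·((z_{α/2} + z_β) / d)².
z_{α/2} + z_β = 1.960 + 1.036 = 2.996.
n = 2 × (2.996 / 1.052)² = 2 × 2.848² = 2 × 8.11 = 16.2.
Round up to the next whole participant.

n = 17 per group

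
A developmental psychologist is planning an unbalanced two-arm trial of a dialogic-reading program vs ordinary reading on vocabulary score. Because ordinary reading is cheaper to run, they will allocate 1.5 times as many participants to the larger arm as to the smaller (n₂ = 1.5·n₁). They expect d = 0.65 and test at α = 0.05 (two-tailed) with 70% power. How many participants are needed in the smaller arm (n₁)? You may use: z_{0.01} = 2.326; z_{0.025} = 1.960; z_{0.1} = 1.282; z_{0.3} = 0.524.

With allocation ratio k = n₂/n₁ = 1.5, Var(x̄₁−x̄₂) = σ²(1/n₁ + 1/(k·n₁)) = σ²·(k+1)/(k·n₁).
So n₁ = (1 + 1/k)·((z_{α/2} + z_β)/d)² = 1.667 × (2.484/0.65)².
n₁ = 1.667 × 14.60 = 24.3.
Round up: n₁ = 25, giving n₂ = ⌈1.5 × 25⌉ = ⌈37.5⌉ = 38.

n₁ = 25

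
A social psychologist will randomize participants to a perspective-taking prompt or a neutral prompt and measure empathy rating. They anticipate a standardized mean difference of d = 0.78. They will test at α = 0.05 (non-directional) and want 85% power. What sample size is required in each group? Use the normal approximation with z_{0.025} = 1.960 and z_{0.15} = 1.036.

n = 30 per group

For two independent groups with equal n: n = 2·((z_{α/2} + z_β) / d)².
z_{α/2} + z_β = 1.960 + 1.036 = 2.996.
n = 2 × (2.996 / 0.78)² = 2 × 3.841² = 2 × 14.75 = 29.5.
Round up to the next whole participant.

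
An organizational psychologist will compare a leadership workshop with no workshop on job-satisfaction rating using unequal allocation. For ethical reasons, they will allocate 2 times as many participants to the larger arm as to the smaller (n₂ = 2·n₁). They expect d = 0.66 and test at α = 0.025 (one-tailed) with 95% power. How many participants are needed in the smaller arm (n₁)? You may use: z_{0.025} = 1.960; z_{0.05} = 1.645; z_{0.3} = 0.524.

With allocation ratio k = n₂/n₁ = 2, Var(x̄₁−x̄₂) = σ²(1/n₁ + 1/(k·n₁)) = σ²·(k+1)/(k·n₁).
So n₁ = (1 + 1/k)·((z_{α} + z_β)/d)² = 1.500 × (3.605/0.66)².
n₁ = 1.500 × 29.83 = 44.8.
Round up: n₁ = 45, giving n₂ = 2 × 45 = 90.

n₁ = 45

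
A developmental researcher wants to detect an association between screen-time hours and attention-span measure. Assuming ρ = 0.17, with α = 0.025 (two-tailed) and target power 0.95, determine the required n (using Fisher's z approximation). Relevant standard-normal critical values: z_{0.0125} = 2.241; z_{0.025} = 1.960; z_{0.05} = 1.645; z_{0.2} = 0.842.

n = 516

Fisher's z: C = ½·ln((1+r)/(1−r)) = ½·ln(1.4096) = 0.1717.
n = ((z_{α/2} + z_β)/C)² + 3.
(2.241 + 1.645) / 0.1717 = 3.886 / 0.1717 = 22.632.
n = 22.632² + 3 = 512.23 + 3 = 515.2.
Round up.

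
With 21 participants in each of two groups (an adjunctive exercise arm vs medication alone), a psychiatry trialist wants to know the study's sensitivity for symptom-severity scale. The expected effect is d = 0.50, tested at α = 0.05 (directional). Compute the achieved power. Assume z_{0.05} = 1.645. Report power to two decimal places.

For two equal groups, power = Φ(d·√(n/2) − z_{α}).
d·√(n/2) = 0.50 × √(21/2) = 0.50 × 3.240 = 1.620.
z_β = 1.620 − 1.645 = -0.025.
Power = Φ(-0.025) = 0.490.

power ≈ 0.49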